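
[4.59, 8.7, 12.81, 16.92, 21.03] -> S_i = 4.59 + 4.11*i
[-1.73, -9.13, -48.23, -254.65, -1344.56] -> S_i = -1.73*5.28^i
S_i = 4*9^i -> [4, 36, 324, 2916, 26244]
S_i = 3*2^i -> [3, 6, 12, 24, 48]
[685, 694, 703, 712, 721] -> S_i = 685 + 9*i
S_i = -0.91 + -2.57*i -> [-0.91, -3.48, -6.05, -8.62, -11.19]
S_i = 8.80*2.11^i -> [8.8, 18.57, 39.18, 82.67, 174.43]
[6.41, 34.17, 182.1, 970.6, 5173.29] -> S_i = 6.41*5.33^i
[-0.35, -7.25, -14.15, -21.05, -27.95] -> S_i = -0.35 + -6.90*i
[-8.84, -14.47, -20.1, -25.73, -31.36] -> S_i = -8.84 + -5.63*i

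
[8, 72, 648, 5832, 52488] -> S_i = 8*9^i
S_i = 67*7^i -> [67, 469, 3283, 22981, 160867]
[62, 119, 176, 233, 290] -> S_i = 62 + 57*i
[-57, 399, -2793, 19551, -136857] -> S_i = -57*-7^i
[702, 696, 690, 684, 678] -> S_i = 702 + -6*i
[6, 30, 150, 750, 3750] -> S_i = 6*5^i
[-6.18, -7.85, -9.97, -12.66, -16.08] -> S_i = -6.18*1.27^i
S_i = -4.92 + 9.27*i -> [-4.92, 4.35, 13.62, 22.89, 32.16]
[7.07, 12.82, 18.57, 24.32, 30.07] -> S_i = 7.07 + 5.75*i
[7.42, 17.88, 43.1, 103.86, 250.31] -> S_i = 7.42*2.41^i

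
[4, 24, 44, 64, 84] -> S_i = 4 + 20*i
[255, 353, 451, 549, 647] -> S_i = 255 + 98*i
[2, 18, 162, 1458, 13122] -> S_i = 2*9^i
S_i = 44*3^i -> [44, 132, 396, 1188, 3564]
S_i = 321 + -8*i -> [321, 313, 305, 297, 289]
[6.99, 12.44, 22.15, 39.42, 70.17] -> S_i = 6.99*1.78^i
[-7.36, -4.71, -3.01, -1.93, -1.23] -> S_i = -7.36*0.64^i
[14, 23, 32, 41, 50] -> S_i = 14 + 9*i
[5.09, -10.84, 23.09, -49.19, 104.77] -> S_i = 5.09*(-2.13)^i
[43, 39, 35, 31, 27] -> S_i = 43 + -4*i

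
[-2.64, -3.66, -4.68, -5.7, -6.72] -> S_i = -2.64 + -1.02*i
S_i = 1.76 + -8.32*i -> [1.76, -6.56, -14.88, -23.2, -31.52]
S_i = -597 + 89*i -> [-597, -508, -419, -330, -241]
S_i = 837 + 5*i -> [837, 842, 847, 852, 857]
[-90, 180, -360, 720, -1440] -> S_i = -90*-2^i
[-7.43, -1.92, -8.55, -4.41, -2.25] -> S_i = Random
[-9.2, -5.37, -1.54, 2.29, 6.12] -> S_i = -9.20 + 3.83*i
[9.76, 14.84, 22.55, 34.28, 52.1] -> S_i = 9.76*1.52^i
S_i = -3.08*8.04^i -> [-3.08, -24.76, -199.1, -1600.73, -12869.89]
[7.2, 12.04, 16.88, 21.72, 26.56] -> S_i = 7.20 + 4.84*i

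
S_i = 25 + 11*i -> [25, 36, 47, 58, 69]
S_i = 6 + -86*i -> [6, -80, -166, -252, -338]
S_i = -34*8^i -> [-34, -272, -2176, -17408, -139264]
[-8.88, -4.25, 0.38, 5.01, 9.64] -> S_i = -8.88 + 4.63*i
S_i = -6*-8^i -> [-6, 48, -384, 3072, -24576]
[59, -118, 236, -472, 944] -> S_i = 59*-2^i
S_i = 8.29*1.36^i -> [8.29, 11.27, 15.33, 20.85, 28.36]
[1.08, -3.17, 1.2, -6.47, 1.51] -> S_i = Random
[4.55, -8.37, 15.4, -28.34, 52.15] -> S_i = 4.55*(-1.84)^i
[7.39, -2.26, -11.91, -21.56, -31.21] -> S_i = 7.39 + -9.65*i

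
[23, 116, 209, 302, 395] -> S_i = 23 + 93*i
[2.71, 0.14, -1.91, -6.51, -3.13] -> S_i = Random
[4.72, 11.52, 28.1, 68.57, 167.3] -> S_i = 4.72*2.44^i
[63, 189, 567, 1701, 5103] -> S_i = 63*3^i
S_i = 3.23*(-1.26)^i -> [3.23, -4.07, 5.13, -6.46, 8.14]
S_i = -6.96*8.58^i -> [-6.96, -59.72, -512.37, -4396.14, -37718.85]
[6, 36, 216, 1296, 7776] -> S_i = 6*6^i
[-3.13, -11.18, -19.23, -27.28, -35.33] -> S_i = -3.13 + -8.05*i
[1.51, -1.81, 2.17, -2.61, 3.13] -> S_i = 1.51*(-1.20)^i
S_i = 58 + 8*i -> [58, 66, 74, 82, 90]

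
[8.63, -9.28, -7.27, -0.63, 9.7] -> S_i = Random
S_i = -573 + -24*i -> [-573, -597, -621, -645, -669]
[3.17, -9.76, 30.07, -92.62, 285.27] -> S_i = 3.17*(-3.08)^i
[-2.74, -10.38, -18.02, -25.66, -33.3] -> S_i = -2.74 + -7.64*i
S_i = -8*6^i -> [-8, -48, -288, -1728, -10368]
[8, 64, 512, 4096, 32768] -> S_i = 8*8^i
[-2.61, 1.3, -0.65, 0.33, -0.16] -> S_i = -2.61*(-0.50)^i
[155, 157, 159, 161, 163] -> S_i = 155 + 2*i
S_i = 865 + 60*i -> [865, 925, 985, 1045, 1105]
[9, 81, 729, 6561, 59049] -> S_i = 9*9^i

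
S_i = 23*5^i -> [23, 115, 575, 2875, 14375]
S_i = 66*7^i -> [66, 462, 3234, 22638, 158466]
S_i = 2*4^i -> [2, 8, 32, 128, 512]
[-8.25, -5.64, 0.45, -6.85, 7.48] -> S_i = Random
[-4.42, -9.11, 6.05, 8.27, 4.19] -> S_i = Random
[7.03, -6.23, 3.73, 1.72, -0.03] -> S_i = Random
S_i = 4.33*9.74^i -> [4.33, 42.17, 410.78, 4000.97, 38969.4]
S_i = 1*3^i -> [1, 3, 9, 27, 81]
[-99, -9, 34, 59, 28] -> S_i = Random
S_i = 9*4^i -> [9, 36, 144, 576, 2304]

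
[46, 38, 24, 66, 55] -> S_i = Random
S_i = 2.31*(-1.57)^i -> [2.31, -3.63, 5.69, -8.94, 14.03]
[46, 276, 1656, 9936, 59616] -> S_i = 46*6^i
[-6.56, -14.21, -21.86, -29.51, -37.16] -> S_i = -6.56 + -7.65*i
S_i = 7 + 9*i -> [7, 16, 25, 34, 43]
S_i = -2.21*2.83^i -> [-2.21, -6.25, -17.7, -50.09, -141.75]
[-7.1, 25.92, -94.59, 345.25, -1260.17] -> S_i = -7.10*(-3.65)^i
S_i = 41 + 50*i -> [41, 91, 141, 191, 241]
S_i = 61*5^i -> [61, 305, 1525, 7625, 38125]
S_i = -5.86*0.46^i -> [-5.86, -2.7, -1.24, -0.57, -0.26]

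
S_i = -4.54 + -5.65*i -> [-4.54, -10.19, -15.84, -21.49, -27.14]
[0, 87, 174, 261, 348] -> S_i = 0 + 87*i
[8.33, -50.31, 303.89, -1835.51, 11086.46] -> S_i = 8.33*(-6.04)^i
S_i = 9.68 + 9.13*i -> [9.68, 18.81, 27.94, 37.07, 46.2]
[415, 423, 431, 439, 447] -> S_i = 415 + 8*i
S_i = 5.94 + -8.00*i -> [5.94, -2.06, -10.06, -18.06, -26.06]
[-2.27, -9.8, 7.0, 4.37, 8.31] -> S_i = Random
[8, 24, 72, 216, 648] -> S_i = 8*3^i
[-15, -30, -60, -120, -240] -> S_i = -15*2^i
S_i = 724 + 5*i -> [724, 729, 734, 739, 744]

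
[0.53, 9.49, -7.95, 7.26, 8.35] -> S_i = Random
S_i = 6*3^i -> [6, 18, 54, 162, 486]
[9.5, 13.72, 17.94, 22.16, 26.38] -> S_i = 9.50 + 4.22*i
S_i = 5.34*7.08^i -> [5.34, 37.81, 267.67, 1895.14, 13417.58]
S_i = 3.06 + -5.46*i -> [3.06, -2.4, -7.86, -13.32, -18.78]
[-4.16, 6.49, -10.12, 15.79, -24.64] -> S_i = -4.16*(-1.56)^i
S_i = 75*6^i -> [75, 450, 2700, 16200, 97200]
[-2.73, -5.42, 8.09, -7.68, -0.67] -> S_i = Random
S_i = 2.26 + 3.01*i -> [2.26, 5.27, 8.28, 11.29, 14.3]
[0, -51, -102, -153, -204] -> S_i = 0 + -51*i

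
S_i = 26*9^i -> [26, 234, 2106, 18954, 170586]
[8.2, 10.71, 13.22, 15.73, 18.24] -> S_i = 8.20 + 2.51*i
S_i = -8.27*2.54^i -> [-8.27, -21.01, -53.35, -135.52, -344.22]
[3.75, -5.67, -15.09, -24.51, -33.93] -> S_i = 3.75 + -9.42*i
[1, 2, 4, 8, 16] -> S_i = 1*2^i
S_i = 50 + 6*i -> [50, 56, 62, 68, 74]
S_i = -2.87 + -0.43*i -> [-2.87, -3.3, -3.73, -4.16, -4.59]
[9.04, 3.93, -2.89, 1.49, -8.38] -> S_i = Random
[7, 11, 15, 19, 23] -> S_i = 7 + 4*i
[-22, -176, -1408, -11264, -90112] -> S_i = -22*8^i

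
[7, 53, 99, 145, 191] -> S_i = 7 + 46*i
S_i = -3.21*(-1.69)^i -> [-3.21, 5.42, -9.17, 15.49, -26.18]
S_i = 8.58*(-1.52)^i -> [8.58, -13.04, 19.82, -30.13, 45.8]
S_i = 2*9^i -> [2, 18, 162, 1458, 13122]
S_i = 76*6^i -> [76, 456, 2736, 16416, 98496]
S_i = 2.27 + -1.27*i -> [2.27, 1.0, -0.27, -1.54, -2.81]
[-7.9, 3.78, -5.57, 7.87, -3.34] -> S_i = Random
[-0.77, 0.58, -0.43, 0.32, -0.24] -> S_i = -0.77*(-0.75)^i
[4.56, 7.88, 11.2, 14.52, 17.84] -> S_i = 4.56 + 3.32*i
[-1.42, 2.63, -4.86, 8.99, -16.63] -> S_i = -1.42*(-1.85)^i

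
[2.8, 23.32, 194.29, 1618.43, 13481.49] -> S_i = 2.80*8.33^i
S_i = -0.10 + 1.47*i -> [-0.1, 1.37, 2.84, 4.31, 5.78]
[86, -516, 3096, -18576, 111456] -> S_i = 86*-6^i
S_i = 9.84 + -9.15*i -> [9.84, 0.69, -8.46, -17.61, -26.76]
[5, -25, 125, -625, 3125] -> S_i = 5*-5^i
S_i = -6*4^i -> [-6, -24, -96, -384, -1536]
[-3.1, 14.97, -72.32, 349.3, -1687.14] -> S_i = -3.10*(-4.83)^i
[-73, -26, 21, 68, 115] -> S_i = -73 + 47*i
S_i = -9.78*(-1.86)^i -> [-9.78, 18.19, -33.83, 62.93, -117.06]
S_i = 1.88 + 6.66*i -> [1.88, 8.54, 15.2, 21.86, 28.52]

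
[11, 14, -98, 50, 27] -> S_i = Random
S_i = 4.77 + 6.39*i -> [4.77, 11.16, 17.55, 23.94, 30.33]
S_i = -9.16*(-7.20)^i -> [-9.16, 65.95, -474.85, 3418.95, -24616.45]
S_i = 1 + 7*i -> [1, 8, 15, 22, 29]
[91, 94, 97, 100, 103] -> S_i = 91 + 3*i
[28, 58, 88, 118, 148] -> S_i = 28 + 30*i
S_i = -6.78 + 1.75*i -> [-6.78, -5.03, -3.28, -1.53, 0.22]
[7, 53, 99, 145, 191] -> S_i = 7 + 46*i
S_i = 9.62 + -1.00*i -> [9.62, 8.62, 7.62, 6.62, 5.62]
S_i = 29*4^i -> [29, 116, 464, 1856, 7424]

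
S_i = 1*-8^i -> [1, -8, 64, -512, 4096]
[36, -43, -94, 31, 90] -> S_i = Random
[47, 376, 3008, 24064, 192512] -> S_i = 47*8^i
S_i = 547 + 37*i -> [547, 584, 621, 658, 695]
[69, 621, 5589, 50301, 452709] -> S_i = 69*9^i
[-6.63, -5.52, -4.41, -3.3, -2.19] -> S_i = -6.63 + 1.11*i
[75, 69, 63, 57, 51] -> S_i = 75 + -6*i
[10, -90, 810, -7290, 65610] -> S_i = 10*-9^i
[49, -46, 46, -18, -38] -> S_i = Random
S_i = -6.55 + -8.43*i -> [-6.55, -14.98, -23.41, -31.84, -40.27]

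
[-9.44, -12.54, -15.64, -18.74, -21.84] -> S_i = -9.44 + -3.10*i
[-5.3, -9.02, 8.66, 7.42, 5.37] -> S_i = Random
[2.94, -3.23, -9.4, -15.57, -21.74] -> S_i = 2.94 + -6.17*i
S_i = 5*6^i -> [5, 30, 180, 1080, 6480]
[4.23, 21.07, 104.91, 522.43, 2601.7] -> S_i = 4.23*4.98^i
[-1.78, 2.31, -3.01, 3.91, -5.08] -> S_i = -1.78*(-1.30)^i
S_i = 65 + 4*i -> [65, 69, 73, 77, 81]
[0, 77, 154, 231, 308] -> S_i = 0 + 77*i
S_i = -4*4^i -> [-4, -16, -64, -256, -1024]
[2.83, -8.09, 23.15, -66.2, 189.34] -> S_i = 2.83*(-2.86)^i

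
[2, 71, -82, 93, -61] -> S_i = Random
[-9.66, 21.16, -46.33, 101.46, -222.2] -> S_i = -9.66*(-2.19)^i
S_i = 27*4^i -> [27, 108, 432, 1728, 6912]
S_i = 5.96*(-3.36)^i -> [5.96, -20.03, 67.29, -226.08, 759.63]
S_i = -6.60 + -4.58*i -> [-6.6, -11.18, -15.76, -20.34, -24.92]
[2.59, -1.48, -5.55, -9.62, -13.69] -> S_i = 2.59 + -4.07*i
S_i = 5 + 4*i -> [5, 9, 13, 17, 21]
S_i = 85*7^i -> [85, 595, 4165, 29155, 204085]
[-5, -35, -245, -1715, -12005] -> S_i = -5*7^i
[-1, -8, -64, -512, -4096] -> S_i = -1*8^i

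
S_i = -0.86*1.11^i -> [-0.86, -0.95, -1.06, -1.18, -1.31]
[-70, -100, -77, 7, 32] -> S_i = Random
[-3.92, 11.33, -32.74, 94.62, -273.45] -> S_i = -3.92*(-2.89)^i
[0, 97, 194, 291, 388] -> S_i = 0 + 97*i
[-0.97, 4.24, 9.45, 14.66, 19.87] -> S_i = -0.97 + 5.21*i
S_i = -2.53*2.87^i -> [-2.53, -7.26, -20.84, -59.81, -171.65]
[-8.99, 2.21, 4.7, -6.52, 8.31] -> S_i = Random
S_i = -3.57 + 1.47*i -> [-3.57, -2.1, -0.63, 0.84, 2.31]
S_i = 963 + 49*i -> [963, 1012, 1061, 1110, 1159]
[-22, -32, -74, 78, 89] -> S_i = Random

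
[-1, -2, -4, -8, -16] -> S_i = -1*2^i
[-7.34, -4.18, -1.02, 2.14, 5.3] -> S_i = -7.34 + 3.16*i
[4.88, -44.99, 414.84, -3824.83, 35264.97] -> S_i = 4.88*(-9.22)^i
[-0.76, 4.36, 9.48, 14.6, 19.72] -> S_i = -0.76 + 5.12*i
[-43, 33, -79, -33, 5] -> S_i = Random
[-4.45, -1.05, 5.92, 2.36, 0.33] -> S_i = Random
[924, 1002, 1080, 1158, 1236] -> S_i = 924 + 78*i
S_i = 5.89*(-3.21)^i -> [5.89, -18.91, 60.69, -194.82, 625.37]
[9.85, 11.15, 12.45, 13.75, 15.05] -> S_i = 9.85 + 1.30*i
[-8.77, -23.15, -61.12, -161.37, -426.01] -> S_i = -8.77*2.64^i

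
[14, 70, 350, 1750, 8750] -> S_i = 14*5^i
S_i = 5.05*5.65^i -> [5.05, 28.53, 161.21, 910.83, 5146.18]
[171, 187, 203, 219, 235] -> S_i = 171 + 16*i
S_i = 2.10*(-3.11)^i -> [2.1, -6.53, 20.31, -63.17, 196.45]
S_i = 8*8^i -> [8, 64, 512, 4096, 32768]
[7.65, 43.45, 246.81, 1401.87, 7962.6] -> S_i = 7.65*5.68^i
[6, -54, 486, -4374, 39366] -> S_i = 6*-9^i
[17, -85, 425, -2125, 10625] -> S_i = 17*-5^i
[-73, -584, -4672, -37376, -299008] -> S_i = -73*8^i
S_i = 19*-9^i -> [19, -171, 1539, -13851, 124659]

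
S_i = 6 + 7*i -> [6, 13, 20, 27, 34]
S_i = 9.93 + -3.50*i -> [9.93, 6.43, 2.93, -0.57, -4.07]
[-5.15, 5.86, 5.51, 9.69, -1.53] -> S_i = Random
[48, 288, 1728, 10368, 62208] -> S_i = 48*6^i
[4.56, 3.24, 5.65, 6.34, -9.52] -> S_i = Random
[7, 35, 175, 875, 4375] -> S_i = 7*5^i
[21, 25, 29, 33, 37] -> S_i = 21 + 4*i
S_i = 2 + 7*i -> [2, 9, 16, 23, 30]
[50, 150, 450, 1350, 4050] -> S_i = 50*3^i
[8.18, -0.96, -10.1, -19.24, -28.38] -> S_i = 8.18 + -9.14*i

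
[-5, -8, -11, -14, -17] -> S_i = -5 + -3*i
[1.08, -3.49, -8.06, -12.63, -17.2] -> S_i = 1.08 + -4.57*i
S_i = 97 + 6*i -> [97, 103, 109, 115, 121]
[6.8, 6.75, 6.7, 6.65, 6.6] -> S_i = 6.80 + -0.05*i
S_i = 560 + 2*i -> [560, 562, 564, 566, 568]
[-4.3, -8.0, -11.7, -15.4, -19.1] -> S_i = -4.30 + -3.70*i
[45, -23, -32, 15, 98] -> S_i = Random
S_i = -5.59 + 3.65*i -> [-5.59, -1.94, 1.71, 5.36, 9.01]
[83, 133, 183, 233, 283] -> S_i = 83 + 50*i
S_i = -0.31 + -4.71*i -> [-0.31, -5.02, -9.73, -14.44, -19.15]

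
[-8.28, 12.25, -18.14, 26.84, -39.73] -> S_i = -8.28*(-1.48)^i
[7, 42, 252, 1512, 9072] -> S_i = 7*6^i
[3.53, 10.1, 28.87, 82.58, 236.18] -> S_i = 3.53*2.86^i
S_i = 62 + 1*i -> [62, 63, 64, 65, 66]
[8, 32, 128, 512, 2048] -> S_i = 8*4^i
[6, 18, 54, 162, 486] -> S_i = 6*3^i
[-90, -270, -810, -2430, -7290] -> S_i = -90*3^i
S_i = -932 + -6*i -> [-932, -938, -944, -950, -956]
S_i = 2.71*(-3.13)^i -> [2.71, -8.48, 26.55, -83.1, 260.1]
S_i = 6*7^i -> [6, 42, 294, 2058, 14406]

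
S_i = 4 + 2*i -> [4, 6, 8, 10, 12]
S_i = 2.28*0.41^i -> [2.28, 0.93, 0.38, 0.16, 0.06]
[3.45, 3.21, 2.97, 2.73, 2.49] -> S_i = 3.45 + -0.24*i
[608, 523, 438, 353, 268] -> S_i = 608 + -85*i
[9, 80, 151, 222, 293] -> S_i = 9 + 71*i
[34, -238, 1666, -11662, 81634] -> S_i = 34*-7^i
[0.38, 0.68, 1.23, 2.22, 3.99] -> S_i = 0.38*1.80^i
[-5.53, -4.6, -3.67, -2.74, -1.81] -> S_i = -5.53 + 0.93*i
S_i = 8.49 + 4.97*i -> [8.49, 13.46, 18.43, 23.4, 28.37]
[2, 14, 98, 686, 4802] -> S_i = 2*7^i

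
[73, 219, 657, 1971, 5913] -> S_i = 73*3^i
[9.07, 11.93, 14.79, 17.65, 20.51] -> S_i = 9.07 + 2.86*i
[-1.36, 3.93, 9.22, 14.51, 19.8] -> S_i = -1.36 + 5.29*i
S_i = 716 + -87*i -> [716, 629, 542, 455, 368]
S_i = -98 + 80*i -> [-98, -18, 62, 142, 222]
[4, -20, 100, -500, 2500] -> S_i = 4*-5^i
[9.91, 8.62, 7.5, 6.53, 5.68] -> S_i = 9.91*0.87^i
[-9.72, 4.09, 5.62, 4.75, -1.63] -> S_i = Random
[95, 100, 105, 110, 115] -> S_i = 95 + 5*i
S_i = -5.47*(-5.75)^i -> [-5.47, 31.45, -180.85, 1039.9, -5979.42]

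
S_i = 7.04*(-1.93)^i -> [7.04, -13.59, 26.22, -50.61, 97.68]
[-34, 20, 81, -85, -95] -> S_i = Random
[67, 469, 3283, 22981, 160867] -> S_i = 67*7^i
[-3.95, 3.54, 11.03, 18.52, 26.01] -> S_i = -3.95 + 7.49*i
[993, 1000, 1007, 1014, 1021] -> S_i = 993 + 7*i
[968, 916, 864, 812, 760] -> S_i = 968 + -52*i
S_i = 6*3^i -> [6, 18, 54, 162, 486]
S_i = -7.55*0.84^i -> [-7.55, -6.34, -5.33, -4.47, -3.76]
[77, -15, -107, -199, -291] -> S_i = 77 + -92*i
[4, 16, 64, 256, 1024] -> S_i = 4*4^i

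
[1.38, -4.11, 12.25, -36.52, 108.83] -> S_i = 1.38*(-2.98)^i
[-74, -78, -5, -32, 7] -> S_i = Random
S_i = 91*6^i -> [91, 546, 3276, 19656, 117936]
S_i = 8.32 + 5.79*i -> [8.32, 14.11, 19.9, 25.69, 31.48]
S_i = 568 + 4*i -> [568, 572, 576, 580, 584]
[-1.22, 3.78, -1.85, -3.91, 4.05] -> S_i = Random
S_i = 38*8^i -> [38, 304, 2432, 19456, 155648]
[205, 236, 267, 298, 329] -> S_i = 205 + 31*i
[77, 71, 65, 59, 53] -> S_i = 77 + -6*i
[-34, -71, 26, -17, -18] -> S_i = Random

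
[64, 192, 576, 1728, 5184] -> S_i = 64*3^i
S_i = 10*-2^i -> [10, -20, 40, -80, 160]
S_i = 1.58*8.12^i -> [1.58, 12.83, 104.18, 845.91, 6868.81]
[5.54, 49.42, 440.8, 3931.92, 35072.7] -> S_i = 5.54*8.92^i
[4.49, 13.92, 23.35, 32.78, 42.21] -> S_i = 4.49 + 9.43*i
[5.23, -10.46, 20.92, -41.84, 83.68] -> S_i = 5.23*(-2.00)^i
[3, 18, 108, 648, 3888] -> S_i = 3*6^i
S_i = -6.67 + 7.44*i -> [-6.67, 0.77, 8.21, 15.65, 23.09]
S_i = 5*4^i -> [5, 20, 80, 320, 1280]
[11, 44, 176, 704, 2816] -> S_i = 11*4^i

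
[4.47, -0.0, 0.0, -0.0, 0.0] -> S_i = 4.47*-0.00^i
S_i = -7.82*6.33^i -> [-7.82, -49.5, -313.34, -1983.43, -12555.14]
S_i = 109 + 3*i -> [109, 112, 115, 118, 121]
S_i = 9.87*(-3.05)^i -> [9.87, -30.1, 91.82, -280.04, 854.12]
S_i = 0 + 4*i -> [0, 4, 8, 12, 16]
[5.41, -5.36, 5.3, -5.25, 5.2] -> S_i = 5.41*(-0.99)^i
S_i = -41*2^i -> [-41, -82, -164, -328, -656]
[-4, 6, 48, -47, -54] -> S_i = Random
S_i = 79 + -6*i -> [79, 73, 67, 61, 55]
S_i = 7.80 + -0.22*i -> [7.8, 7.58, 7.36, 7.14, 6.92]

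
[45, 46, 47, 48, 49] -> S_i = 45 + 1*i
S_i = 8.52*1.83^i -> [8.52, 15.59, 28.53, 52.21, 95.55]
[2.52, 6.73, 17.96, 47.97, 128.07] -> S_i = 2.52*2.67^i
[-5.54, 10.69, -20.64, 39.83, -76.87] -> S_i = -5.54*(-1.93)^i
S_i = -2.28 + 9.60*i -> [-2.28, 7.32, 16.92, 26.52, 36.12]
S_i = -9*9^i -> [-9, -81, -729, -6561, -59049]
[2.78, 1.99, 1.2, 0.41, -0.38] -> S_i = 2.78 + -0.79*i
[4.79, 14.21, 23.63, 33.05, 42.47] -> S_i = 4.79 + 9.42*i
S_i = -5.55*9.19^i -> [-5.55, -51.0, -468.73, -4307.64, -39587.22]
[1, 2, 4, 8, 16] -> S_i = 1*2^i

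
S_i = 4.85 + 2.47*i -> [4.85, 7.32, 9.79, 12.26, 14.73]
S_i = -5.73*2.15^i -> [-5.73, -12.32, -26.49, -56.95, -122.44]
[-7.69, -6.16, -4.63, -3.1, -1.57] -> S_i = -7.69 + 1.53*i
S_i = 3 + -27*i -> [3, -24, -51, -78, -105]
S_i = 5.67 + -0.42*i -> [5.67, 5.25, 4.83, 4.41, 3.99]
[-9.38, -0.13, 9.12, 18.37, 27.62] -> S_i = -9.38 + 9.25*i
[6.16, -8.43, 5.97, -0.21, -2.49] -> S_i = Random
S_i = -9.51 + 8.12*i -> [-9.51, -1.39, 6.73, 14.85, 22.97]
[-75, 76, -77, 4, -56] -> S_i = Random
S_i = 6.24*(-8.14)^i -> [6.24, -50.79, 413.46, -3365.56, 27395.69]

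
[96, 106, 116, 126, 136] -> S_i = 96 + 10*i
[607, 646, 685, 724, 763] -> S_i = 607 + 39*i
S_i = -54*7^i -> [-54, -378, -2646, -18522, -129654]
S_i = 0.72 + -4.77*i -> [0.72, -4.05, -8.82, -13.59, -18.36]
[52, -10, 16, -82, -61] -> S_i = Random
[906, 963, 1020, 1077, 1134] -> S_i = 906 + 57*i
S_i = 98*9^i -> [98, 882, 7938, 71442, 642978]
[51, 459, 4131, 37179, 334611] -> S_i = 51*9^i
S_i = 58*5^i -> [58, 290, 1450, 7250, 36250]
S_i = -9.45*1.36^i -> [-9.45, -12.85, -17.48, -23.77, -32.33]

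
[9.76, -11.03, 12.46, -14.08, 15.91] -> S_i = 9.76*(-1.13)^i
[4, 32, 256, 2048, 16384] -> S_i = 4*8^i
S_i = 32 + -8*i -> [32, 24, 16, 8, 0]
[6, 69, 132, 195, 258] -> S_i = 6 + 63*i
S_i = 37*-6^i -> [37, -222, 1332, -7992, 47952]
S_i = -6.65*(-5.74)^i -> [-6.65, 38.17, -219.1, 1257.64, -7218.87]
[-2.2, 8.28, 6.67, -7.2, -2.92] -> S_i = Random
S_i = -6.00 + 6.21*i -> [-6.0, 0.21, 6.42, 12.63, 18.84]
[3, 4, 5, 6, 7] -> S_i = 3 + 1*i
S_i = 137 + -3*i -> [137, 134, 131, 128, 125]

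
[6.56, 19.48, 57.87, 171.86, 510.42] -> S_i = 6.56*2.97^i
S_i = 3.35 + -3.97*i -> [3.35, -0.62, -4.59, -8.56, -12.53]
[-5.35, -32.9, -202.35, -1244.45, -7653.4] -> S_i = -5.35*6.15^i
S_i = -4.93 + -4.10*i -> [-4.93, -9.03, -13.13, -17.23, -21.33]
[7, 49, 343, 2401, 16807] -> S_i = 7*7^i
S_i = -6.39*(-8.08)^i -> [-6.39, 51.63, -417.18, 3370.82, -27236.19]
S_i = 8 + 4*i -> [8, 12, 16, 20, 24]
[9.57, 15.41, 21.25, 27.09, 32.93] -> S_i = 9.57 + 5.84*i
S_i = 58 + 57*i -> [58, 115, 172, 229, 286]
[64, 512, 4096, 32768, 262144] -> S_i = 64*8^i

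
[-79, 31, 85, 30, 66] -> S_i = Random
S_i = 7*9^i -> [7, 63, 567, 5103, 45927]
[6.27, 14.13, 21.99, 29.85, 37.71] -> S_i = 6.27 + 7.86*i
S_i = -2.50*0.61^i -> [-2.5, -1.52, -0.93, -0.57, -0.35]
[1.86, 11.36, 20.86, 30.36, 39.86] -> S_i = 1.86 + 9.50*i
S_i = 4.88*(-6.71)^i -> [4.88, -32.74, 219.72, -1474.31, 9892.59]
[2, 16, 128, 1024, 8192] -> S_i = 2*8^i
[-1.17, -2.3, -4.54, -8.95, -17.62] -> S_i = -1.17*1.97^i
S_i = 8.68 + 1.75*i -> [8.68, 10.43, 12.18, 13.93, 15.68]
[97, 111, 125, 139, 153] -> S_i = 97 + 14*i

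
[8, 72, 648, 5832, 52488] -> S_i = 8*9^i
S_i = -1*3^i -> [-1, -3, -9, -27, -81]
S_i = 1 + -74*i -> [1, -73, -147, -221, -295]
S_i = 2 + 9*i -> [2, 11, 20, 29, 38]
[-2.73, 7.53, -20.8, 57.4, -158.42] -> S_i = -2.73*(-2.76)^i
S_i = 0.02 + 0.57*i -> [0.02, 0.59, 1.16, 1.73, 2.3]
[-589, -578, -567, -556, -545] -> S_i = -589 + 11*i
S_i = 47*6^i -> [47, 282, 1692, 10152, 60912]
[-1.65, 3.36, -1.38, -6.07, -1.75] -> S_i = Random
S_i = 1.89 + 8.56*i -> [1.89, 10.45, 19.01, 27.57, 36.13]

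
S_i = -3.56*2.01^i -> [-3.56, -7.16, -14.38, -28.91, -58.11]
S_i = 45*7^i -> [45, 315, 2205, 15435, 108045]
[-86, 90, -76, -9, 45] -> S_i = Random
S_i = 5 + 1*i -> [5, 6, 7, 8, 9]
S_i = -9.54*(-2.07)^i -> [-9.54, 19.75, -40.88, 84.62, -175.16]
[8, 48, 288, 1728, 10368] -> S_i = 8*6^i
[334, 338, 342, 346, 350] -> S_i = 334 + 4*i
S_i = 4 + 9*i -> [4, 13, 22, 31, 40]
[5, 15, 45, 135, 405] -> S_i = 5*3^i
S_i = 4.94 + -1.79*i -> [4.94, 3.15, 1.36, -0.43, -2.22]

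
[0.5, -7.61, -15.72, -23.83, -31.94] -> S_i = 0.50 + -8.11*i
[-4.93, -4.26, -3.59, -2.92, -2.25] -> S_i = -4.93 + 0.67*i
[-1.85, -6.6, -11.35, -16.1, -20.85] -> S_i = -1.85 + -4.75*i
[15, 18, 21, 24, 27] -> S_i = 15 + 3*i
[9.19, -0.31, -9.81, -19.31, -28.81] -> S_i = 9.19 + -9.50*i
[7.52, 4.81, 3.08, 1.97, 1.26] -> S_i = 7.52*0.64^i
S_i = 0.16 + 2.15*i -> [0.16, 2.31, 4.46, 6.61, 8.76]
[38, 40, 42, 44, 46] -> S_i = 38 + 2*i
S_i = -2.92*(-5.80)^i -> [-2.92, 16.94, -98.23, 569.73, -3304.42]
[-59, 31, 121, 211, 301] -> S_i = -59 + 90*i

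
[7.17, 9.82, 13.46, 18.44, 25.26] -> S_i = 7.17*1.37^i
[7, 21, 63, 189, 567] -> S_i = 7*3^i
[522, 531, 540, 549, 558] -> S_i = 522 + 9*i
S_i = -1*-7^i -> [-1, 7, -49, 343, -2401]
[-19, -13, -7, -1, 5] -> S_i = -19 + 6*i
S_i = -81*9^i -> [-81, -729, -6561, -59049, -531441]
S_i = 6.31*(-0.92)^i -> [6.31, -5.81, 5.34, -4.91, 4.52]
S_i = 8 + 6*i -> [8, 14, 20, 26, 32]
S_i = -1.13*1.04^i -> [-1.13, -1.18, -1.22, -1.27, -1.32]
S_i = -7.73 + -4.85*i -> [-7.73, -12.58, -17.43, -22.28, -27.13]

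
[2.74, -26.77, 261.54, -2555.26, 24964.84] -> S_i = 2.74*(-9.77)^i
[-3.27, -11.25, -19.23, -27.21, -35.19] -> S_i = -3.27 + -7.98*i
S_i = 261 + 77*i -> [261, 338, 415, 492, 569]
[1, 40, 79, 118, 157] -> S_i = 1 + 39*i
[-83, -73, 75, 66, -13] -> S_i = Random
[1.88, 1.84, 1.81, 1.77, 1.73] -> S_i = 1.88*0.98^i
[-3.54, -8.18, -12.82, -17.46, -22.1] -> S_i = -3.54 + -4.64*i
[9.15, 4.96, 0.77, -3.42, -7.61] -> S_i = 9.15 + -4.19*i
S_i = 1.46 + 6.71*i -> [1.46, 8.17, 14.88, 21.59, 28.3]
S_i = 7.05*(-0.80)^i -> [7.05, -5.64, 4.51, -3.61, 2.89]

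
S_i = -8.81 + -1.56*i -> [-8.81, -10.37, -11.93, -13.49, -15.05]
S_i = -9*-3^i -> [-9, 27, -81, 243, -729]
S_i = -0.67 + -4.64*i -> [-0.67, -5.31, -9.95, -14.59, -19.23]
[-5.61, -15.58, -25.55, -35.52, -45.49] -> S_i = -5.61 + -9.97*i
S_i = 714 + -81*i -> [714, 633, 552, 471, 390]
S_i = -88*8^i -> [-88, -704, -5632, -45056, -360448]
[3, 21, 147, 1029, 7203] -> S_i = 3*7^i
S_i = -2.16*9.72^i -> [-2.16, -21.0, -204.07, -1983.59, -19280.52]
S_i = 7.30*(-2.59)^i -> [7.3, -18.91, 48.97, -126.83, 328.49]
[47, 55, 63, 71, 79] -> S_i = 47 + 8*i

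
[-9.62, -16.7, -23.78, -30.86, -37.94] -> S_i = -9.62 + -7.08*i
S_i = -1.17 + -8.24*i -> [-1.17, -9.41, -17.65, -25.89, -34.13]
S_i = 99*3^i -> [99, 297, 891, 2673, 8019]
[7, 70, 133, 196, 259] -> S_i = 7 + 63*i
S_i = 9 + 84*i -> [9, 93, 177, 261, 345]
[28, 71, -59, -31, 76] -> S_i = Random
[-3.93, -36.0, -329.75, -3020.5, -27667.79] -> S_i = -3.93*9.16^i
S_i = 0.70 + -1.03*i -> [0.7, -0.33, -1.36, -2.39, -3.42]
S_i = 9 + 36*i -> [9, 45, 81, 117, 153]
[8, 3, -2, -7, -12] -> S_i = 8 + -5*i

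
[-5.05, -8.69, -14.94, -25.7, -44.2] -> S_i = -5.05*1.72^i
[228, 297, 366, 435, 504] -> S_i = 228 + 69*i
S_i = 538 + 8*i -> [538, 546, 554, 562, 570]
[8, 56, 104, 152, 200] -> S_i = 8 + 48*i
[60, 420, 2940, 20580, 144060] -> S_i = 60*7^i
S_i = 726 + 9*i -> [726, 735, 744, 753, 762]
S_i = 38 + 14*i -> [38, 52, 66, 80, 94]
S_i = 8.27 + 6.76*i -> [8.27, 15.03, 21.79, 28.55, 35.31]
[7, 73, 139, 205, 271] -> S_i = 7 + 66*i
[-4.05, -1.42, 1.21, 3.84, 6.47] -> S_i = -4.05 + 2.63*i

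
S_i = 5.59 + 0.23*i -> [5.59, 5.82, 6.05, 6.28, 6.51]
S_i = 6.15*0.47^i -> [6.15, 2.89, 1.36, 0.64, 0.3]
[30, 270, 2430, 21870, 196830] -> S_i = 30*9^i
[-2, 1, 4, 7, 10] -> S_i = -2 + 3*i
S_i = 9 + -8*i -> [9, 1, -7, -15, -23]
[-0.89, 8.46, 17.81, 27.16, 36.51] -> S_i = -0.89 + 9.35*i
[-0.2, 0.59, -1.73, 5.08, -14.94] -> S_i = -0.20*(-2.94)^i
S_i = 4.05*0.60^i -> [4.05, 2.43, 1.46, 0.87, 0.52]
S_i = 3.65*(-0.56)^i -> [3.65, -2.04, 1.14, -0.64, 0.36]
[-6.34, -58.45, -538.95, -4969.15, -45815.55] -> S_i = -6.34*9.22^i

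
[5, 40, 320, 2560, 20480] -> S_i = 5*8^i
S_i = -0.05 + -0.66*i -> [-0.05, -0.71, -1.37, -2.03, -2.69]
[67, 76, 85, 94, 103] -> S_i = 67 + 9*i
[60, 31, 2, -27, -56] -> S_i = 60 + -29*i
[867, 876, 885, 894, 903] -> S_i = 867 + 9*i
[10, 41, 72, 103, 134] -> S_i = 10 + 31*i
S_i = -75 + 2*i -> [-75, -73, -71, -69, -67]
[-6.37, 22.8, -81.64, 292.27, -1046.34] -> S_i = -6.37*(-3.58)^i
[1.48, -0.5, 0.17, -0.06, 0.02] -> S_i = 1.48*(-0.34)^i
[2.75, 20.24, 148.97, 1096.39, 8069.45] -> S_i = 2.75*7.36^i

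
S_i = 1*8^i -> [1, 8, 64, 512, 4096]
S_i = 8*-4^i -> [8, -32, 128, -512, 2048]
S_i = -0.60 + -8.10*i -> [-0.6, -8.7, -16.8, -24.9, -33.0]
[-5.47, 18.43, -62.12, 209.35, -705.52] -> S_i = -5.47*(-3.37)^i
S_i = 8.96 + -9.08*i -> [8.96, -0.12, -9.2, -18.28, -27.36]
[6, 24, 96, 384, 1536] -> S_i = 6*4^i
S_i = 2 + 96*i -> [2, 98, 194, 290, 386]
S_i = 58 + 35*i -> [58, 93, 128, 163, 198]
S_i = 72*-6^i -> [72, -432, 2592, -15552, 93312]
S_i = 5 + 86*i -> [5, 91, 177, 263, 349]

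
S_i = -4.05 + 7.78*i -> [-4.05, 3.73, 11.51, 19.29, 27.07]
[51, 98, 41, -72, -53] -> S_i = Random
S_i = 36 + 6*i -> [36, 42, 48, 54, 60]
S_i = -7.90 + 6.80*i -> [-7.9, -1.1, 5.7, 12.5, 19.3]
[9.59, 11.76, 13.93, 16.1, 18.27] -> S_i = 9.59 + 2.17*i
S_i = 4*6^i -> [4, 24, 144, 864, 5184]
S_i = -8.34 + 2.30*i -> [-8.34, -6.04, -3.74, -1.44, 0.86]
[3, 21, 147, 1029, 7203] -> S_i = 3*7^i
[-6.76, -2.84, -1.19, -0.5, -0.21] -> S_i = -6.76*0.42^i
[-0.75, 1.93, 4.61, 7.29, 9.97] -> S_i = -0.75 + 2.68*i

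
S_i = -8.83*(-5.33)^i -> [-8.83, 47.06, -250.85, 1337.03, -7126.39]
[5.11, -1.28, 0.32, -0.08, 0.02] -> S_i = 5.11*(-0.25)^i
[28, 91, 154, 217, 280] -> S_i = 28 + 63*i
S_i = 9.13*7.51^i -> [9.13, 68.57, 514.93, 3867.15, 29042.27]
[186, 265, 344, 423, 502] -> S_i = 186 + 79*i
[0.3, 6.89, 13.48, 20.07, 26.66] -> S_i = 0.30 + 6.59*i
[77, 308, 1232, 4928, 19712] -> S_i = 77*4^i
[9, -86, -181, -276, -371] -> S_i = 9 + -95*i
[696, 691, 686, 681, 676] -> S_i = 696 + -5*i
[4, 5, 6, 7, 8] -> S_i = 4 + 1*i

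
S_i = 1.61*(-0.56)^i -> [1.61, -0.9, 0.5, -0.28, 0.16]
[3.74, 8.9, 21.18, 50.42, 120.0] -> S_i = 3.74*2.38^i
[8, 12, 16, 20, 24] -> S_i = 8 + 4*i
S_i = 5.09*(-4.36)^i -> [5.09, -22.19, 96.76, -421.87, 1839.35]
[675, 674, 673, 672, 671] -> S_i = 675 + -1*i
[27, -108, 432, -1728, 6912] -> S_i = 27*-4^i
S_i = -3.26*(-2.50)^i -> [-3.26, 8.15, -20.38, 50.94, -127.34]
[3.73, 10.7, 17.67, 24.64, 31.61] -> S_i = 3.73 + 6.97*i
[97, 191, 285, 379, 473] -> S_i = 97 + 94*i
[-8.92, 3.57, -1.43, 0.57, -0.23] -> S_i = -8.92*(-0.40)^i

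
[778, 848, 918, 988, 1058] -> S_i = 778 + 70*i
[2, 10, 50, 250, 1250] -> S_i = 2*5^i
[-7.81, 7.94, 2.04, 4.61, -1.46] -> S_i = Random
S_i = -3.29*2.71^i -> [-3.29, -8.92, -24.16, -65.48, -177.45]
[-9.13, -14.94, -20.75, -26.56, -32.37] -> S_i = -9.13 + -5.81*i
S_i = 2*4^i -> [2, 8, 32, 128, 512]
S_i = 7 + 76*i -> [7, 83, 159, 235, 311]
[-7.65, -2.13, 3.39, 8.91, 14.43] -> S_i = -7.65 + 5.52*i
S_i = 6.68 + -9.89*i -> [6.68, -3.21, -13.1, -22.99, -32.88]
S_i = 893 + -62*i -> [893, 831, 769, 707, 645]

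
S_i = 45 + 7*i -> [45, 52, 59, 66, 73]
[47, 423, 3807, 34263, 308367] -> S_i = 47*9^i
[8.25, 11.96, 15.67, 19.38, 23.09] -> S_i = 8.25 + 3.71*i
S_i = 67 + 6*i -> [67, 73, 79, 85, 91]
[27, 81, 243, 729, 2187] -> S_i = 27*3^i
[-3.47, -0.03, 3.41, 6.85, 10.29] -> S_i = -3.47 + 3.44*i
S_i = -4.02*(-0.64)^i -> [-4.02, 2.57, -1.65, 1.05, -0.67]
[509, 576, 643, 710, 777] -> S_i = 509 + 67*i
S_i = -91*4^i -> [-91, -364, -1456, -5824, -23296]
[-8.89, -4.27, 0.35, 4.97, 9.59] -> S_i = -8.89 + 4.62*i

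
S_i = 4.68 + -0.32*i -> [4.68, 4.36, 4.04, 3.72, 3.4]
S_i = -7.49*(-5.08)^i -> [-7.49, 38.05, -193.29, 981.91, -4988.12]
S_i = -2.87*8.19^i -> [-2.87, -23.51, -192.51, -1576.64, -12912.71]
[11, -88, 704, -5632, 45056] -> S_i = 11*-8^i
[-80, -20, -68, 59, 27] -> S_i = Random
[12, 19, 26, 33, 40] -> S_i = 12 + 7*i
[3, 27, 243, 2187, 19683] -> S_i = 3*9^i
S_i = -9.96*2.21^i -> [-9.96, -22.01, -48.65, -107.51, -237.59]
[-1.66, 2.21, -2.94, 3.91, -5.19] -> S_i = -1.66*(-1.33)^i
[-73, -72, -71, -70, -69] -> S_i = -73 + 1*i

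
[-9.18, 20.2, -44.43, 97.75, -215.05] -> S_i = -9.18*(-2.20)^i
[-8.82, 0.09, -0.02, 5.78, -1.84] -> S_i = Random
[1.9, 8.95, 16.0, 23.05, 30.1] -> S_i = 1.90 + 7.05*i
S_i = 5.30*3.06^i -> [5.3, 16.22, 49.63, 151.86, 464.69]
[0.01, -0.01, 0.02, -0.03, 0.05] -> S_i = 0.01*(-1.47)^i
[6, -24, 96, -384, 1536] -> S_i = 6*-4^i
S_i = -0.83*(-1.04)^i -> [-0.83, 0.86, -0.9, 0.93, -0.97]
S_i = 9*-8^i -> [9, -72, 576, -4608, 36864]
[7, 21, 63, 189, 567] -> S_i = 7*3^i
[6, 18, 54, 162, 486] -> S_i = 6*3^i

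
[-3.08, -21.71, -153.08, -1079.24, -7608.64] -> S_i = -3.08*7.05^i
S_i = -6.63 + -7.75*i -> [-6.63, -14.38, -22.13, -29.88, -37.63]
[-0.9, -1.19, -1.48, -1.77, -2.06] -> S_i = -0.90 + -0.29*i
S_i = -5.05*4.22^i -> [-5.05, -21.31, -89.93, -379.51, -1601.55]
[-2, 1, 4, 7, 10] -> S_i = -2 + 3*i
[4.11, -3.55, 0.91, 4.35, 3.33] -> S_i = Random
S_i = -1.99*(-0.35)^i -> [-1.99, 0.7, -0.24, 0.09, -0.03]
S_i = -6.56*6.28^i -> [-6.56, -41.2, -258.72, -1624.74, -10203.34]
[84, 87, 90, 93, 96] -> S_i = 84 + 3*i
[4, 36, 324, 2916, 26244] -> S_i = 4*9^i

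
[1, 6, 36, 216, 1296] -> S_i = 1*6^i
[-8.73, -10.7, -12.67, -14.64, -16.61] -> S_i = -8.73 + -1.97*i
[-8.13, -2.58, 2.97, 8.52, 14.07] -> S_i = -8.13 + 5.55*i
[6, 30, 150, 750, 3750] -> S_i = 6*5^i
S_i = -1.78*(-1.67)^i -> [-1.78, 2.97, -4.96, 8.29, -13.84]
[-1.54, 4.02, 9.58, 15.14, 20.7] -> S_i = -1.54 + 5.56*i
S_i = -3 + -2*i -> [-3, -5, -7, -9, -11]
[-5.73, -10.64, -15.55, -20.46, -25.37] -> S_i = -5.73 + -4.91*i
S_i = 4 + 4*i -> [4, 8, 12, 16, 20]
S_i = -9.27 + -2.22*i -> [-9.27, -11.49, -13.71, -15.93, -18.15]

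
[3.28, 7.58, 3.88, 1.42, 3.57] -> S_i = Random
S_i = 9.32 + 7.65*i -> [9.32, 16.97, 24.62, 32.27, 39.92]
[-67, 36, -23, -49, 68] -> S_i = Random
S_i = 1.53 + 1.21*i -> [1.53, 2.74, 3.95, 5.16, 6.37]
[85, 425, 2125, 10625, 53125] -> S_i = 85*5^i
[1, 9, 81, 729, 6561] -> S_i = 1*9^i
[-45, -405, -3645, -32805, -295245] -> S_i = -45*9^i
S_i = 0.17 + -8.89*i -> [0.17, -8.72, -17.61, -26.5, -35.39]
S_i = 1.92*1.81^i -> [1.92, 3.48, 6.29, 11.39, 20.61]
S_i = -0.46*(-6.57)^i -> [-0.46, 3.02, -19.86, 130.45, -857.08]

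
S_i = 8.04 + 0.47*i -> [8.04, 8.51, 8.98, 9.45, 9.92]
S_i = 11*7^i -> [11, 77, 539, 3773, 26411]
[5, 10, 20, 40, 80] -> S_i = 5*2^i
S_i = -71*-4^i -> [-71, 284, -1136, 4544, -18176]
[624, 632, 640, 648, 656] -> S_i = 624 + 8*i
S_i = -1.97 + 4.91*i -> [-1.97, 2.94, 7.85, 12.76, 17.67]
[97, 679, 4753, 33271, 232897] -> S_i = 97*7^i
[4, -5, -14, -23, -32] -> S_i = 4 + -9*i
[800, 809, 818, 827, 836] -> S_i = 800 + 9*i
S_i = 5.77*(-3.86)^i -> [5.77, -22.27, 85.97, -331.85, 1280.93]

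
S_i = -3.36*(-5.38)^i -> [-3.36, 18.08, -97.25, 523.22, -2814.94]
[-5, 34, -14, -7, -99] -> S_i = Random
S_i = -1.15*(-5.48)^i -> [-1.15, 6.3, -34.53, 189.25, -1037.1]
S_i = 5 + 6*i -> [5, 11, 17, 23, 29]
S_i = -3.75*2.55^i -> [-3.75, -9.56, -24.38, -62.18, -158.56]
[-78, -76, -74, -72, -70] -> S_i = -78 + 2*i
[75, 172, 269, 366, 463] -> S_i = 75 + 97*i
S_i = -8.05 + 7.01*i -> [-8.05, -1.04, 5.97, 12.98, 19.99]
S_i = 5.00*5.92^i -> [5.0, 29.6, 175.23, 1037.37, 6141.25]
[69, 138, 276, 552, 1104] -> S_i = 69*2^i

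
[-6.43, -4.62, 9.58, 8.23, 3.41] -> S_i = Random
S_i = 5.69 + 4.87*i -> [5.69, 10.56, 15.43, 20.3, 25.17]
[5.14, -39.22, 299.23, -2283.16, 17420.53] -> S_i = 5.14*(-7.63)^i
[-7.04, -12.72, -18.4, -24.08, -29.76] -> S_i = -7.04 + -5.68*i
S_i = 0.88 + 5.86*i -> [0.88, 6.74, 12.6, 18.46, 24.32]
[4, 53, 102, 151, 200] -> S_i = 4 + 49*i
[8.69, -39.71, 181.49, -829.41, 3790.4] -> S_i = 8.69*(-4.57)^i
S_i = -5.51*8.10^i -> [-5.51, -44.63, -361.51, -2928.24, -23718.74]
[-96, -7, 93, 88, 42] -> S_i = Random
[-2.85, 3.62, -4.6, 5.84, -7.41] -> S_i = -2.85*(-1.27)^i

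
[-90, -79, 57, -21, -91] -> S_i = Random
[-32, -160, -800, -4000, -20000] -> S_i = -32*5^i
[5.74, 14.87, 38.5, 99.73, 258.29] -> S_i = 5.74*2.59^i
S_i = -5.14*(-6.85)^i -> [-5.14, 35.21, -241.18, 1652.09, -11316.85]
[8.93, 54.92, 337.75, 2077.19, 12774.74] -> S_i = 8.93*6.15^i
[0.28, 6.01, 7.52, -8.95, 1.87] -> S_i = Random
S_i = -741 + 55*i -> [-741, -686, -631, -576, -521]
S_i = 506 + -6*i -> [506, 500, 494, 488, 482]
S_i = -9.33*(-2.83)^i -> [-9.33, 26.4, -74.72, 211.47, -598.45]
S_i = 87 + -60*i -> [87, 27, -33, -93, -153]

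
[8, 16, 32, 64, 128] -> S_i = 8*2^i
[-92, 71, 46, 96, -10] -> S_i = Random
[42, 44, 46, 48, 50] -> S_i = 42 + 2*i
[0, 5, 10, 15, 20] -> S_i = 0 + 5*i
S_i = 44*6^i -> [44, 264, 1584, 9504, 57024]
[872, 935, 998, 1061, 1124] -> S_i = 872 + 63*i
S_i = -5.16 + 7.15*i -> [-5.16, 1.99, 9.14, 16.29, 23.44]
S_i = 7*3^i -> [7, 21, 63, 189, 567]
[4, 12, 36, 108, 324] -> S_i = 4*3^i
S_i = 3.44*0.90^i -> [3.44, 3.1, 2.79, 2.51, 2.26]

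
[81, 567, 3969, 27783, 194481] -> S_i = 81*7^i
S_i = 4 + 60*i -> [4, 64, 124, 184, 244]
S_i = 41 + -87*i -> [41, -46, -133, -220, -307]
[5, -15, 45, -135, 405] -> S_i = 5*-3^i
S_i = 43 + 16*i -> [43, 59, 75, 91, 107]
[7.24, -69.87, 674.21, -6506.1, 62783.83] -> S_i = 7.24*(-9.65)^i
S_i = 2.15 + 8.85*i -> [2.15, 11.0, 19.85, 28.7, 37.55]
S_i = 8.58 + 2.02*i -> [8.58, 10.6, 12.62, 14.64, 16.66]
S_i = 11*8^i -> [11, 88, 704, 5632, 45056]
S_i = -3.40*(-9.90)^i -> [-3.4, 33.66, -333.23, 3299.02, -32660.26]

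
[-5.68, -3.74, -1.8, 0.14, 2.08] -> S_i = -5.68 + 1.94*i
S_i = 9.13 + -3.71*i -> [9.13, 5.42, 1.71, -2.0, -5.71]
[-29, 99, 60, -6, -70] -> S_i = Random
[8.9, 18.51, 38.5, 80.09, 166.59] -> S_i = 8.90*2.08^i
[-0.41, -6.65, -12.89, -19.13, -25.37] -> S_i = -0.41 + -6.24*i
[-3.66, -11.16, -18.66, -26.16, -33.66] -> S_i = -3.66 + -7.50*i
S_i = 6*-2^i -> [6, -12, 24, -48, 96]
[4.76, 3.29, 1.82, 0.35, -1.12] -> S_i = 4.76 + -1.47*i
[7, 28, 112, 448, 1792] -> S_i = 7*4^i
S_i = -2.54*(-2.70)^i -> [-2.54, 6.86, -18.52, 49.99, -134.99]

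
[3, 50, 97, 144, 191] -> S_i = 3 + 47*i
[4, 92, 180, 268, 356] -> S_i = 4 + 88*i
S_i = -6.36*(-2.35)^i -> [-6.36, 14.95, -35.12, 82.54, -193.97]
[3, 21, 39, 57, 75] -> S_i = 3 + 18*i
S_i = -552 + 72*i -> [-552, -480, -408, -336, -264]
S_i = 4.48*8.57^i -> [4.48, 38.39, 329.03, 2819.81, 24165.81]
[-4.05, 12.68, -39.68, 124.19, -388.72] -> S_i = -4.05*(-3.13)^i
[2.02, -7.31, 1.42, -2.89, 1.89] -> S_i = Random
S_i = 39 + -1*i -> [39, 38, 37, 36, 35]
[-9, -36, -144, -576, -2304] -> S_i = -9*4^i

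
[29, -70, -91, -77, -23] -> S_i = Random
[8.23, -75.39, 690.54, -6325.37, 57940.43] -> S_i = 8.23*(-9.16)^i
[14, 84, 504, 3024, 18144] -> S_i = 14*6^i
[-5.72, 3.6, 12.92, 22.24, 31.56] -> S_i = -5.72 + 9.32*i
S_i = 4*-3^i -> [4, -12, 36, -108, 324]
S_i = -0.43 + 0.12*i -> [-0.43, -0.31, -0.19, -0.07, 0.05]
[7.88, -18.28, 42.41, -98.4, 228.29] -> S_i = 7.88*(-2.32)^i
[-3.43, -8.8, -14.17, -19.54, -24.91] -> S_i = -3.43 + -5.37*i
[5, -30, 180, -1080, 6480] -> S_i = 5*-6^i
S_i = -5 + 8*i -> [-5, 3, 11, 19, 27]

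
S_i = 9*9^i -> [9, 81, 729, 6561, 59049]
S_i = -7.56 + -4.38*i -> [-7.56, -11.94, -16.32, -20.7, -25.08]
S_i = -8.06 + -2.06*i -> [-8.06, -10.12, -12.18, -14.24, -16.3]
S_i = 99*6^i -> [99, 594, 3564, 21384, 128304]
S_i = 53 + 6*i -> [53, 59, 65, 71, 77]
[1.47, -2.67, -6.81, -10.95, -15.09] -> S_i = 1.47 + -4.14*i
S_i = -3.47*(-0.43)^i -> [-3.47, 1.49, -0.64, 0.28, -0.12]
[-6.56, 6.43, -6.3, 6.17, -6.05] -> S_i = -6.56*(-0.98)^i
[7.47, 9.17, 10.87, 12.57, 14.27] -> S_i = 7.47 + 1.70*i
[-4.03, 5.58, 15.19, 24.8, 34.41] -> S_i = -4.03 + 9.61*i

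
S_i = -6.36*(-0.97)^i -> [-6.36, 6.17, -5.98, 5.8, -5.63]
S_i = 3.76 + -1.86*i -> [3.76, 1.9, 0.04, -1.82, -3.68]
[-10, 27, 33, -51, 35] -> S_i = Random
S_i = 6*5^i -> [6, 30, 150, 750, 3750]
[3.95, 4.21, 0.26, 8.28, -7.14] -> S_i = Random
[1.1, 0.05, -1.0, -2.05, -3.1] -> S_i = 1.10 + -1.05*i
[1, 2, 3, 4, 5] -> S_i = 1 + 1*i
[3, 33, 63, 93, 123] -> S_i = 3 + 30*i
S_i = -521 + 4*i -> [-521, -517, -513, -509, -505]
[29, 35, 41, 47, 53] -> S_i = 29 + 6*i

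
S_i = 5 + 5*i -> [5, 10, 15, 20, 25]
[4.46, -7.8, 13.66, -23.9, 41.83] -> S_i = 4.46*(-1.75)^i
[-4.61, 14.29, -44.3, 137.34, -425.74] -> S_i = -4.61*(-3.10)^i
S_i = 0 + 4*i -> [0, 4, 8, 12, 16]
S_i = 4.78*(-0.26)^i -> [4.78, -1.24, 0.32, -0.08, 0.02]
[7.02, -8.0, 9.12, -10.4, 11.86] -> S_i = 7.02*(-1.14)^i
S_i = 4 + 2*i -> [4, 6, 8, 10, 12]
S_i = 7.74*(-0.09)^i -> [7.74, -0.7, 0.06, -0.01, 0.0]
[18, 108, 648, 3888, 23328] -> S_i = 18*6^i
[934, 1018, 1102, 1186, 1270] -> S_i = 934 + 84*i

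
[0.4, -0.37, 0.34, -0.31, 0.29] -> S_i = 0.40*(-0.92)^i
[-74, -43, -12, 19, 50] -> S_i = -74 + 31*i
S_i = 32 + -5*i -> [32, 27, 22, 17, 12]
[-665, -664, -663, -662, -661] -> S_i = -665 + 1*i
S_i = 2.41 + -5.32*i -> [2.41, -2.91, -8.23, -13.55, -18.87]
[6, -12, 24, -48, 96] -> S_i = 6*-2^i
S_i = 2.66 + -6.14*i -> [2.66, -3.48, -9.62, -15.76, -21.9]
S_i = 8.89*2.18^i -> [8.89, 19.38, 42.25, 92.1, 200.78]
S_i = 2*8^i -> [2, 16, 128, 1024, 8192]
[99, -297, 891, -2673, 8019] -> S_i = 99*-3^i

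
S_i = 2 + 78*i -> [2, 80, 158, 236, 314]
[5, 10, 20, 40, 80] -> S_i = 5*2^i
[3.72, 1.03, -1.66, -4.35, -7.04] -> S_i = 3.72 + -2.69*i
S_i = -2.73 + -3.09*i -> [-2.73, -5.82, -8.91, -12.0, -15.09]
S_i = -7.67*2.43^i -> [-7.67, -18.64, -45.29, -110.06, -267.44]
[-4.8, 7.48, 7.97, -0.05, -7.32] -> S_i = Random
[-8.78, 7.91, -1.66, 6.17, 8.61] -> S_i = Random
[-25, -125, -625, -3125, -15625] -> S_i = -25*5^i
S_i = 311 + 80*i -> [311, 391, 471, 551, 631]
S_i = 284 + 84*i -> [284, 368, 452, 536, 620]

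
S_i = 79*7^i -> [79, 553, 3871, 27097, 189679]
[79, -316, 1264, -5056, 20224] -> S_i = 79*-4^i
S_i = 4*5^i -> [4, 20, 100, 500, 2500]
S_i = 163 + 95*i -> [163, 258, 353, 448, 543]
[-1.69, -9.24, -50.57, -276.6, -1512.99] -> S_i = -1.69*5.47^i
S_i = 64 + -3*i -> [64, 61, 58, 55, 52]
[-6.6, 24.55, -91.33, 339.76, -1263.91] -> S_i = -6.60*(-3.72)^i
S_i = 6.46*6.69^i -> [6.46, 43.22, 289.12, 1934.24, 12940.08]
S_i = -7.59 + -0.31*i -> [-7.59, -7.9, -8.21, -8.52, -8.83]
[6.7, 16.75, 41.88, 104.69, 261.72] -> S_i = 6.70*2.50^i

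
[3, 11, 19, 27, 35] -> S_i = 3 + 8*i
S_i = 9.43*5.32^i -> [9.43, 50.17, 266.89, 1419.86, 7553.67]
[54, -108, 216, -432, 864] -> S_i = 54*-2^i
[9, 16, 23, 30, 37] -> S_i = 9 + 7*i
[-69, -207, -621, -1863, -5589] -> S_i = -69*3^i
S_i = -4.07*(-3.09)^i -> [-4.07, 12.58, -38.86, 120.08, -371.05]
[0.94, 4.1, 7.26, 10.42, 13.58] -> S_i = 0.94 + 3.16*i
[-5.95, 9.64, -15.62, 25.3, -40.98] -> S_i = -5.95*(-1.62)^i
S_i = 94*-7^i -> [94, -658, 4606, -32242, 225694]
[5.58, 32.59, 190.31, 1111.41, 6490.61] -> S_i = 5.58*5.84^i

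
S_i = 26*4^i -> [26, 104, 416, 1664, 6656]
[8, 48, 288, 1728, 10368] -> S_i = 8*6^i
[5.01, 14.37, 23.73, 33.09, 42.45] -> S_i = 5.01 + 9.36*i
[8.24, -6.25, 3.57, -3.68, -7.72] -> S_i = Random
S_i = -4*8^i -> [-4, -32, -256, -2048, -16384]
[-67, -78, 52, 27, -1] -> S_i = Random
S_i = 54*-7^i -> [54, -378, 2646, -18522, 129654]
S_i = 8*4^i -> [8, 32, 128, 512, 2048]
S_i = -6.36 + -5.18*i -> [-6.36, -11.54, -16.72, -21.9, -27.08]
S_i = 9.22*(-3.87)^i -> [9.22, -35.68, 138.09, -534.4, 2068.12]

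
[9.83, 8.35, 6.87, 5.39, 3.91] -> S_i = 9.83 + -1.48*i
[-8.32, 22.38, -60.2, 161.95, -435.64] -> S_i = -8.32*(-2.69)^i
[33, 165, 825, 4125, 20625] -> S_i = 33*5^i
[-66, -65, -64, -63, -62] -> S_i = -66 + 1*i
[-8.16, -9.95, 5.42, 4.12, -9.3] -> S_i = Random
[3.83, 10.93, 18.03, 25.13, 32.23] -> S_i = 3.83 + 7.10*i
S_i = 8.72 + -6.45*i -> [8.72, 2.27, -4.18, -10.63, -17.08]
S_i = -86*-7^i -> [-86, 602, -4214, 29498, -206486]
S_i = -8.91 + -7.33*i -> [-8.91, -16.24, -23.57, -30.9, -38.23]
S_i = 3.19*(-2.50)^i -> [3.19, -7.98, 19.94, -49.84, 124.61]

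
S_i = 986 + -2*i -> [986, 984, 982, 980, 978]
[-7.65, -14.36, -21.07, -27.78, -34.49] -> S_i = -7.65 + -6.71*i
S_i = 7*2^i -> [7, 14, 28, 56, 112]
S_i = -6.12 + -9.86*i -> [-6.12, -15.98, -25.84, -35.7, -45.56]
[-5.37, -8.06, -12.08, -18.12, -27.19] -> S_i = -5.37*1.50^i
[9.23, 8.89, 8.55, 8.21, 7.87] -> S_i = 9.23 + -0.34*i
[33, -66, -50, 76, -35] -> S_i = Random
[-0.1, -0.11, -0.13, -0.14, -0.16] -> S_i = -0.10*1.13^i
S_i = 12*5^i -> [12, 60, 300, 1500, 7500]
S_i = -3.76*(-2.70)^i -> [-3.76, 10.15, -27.41, 74.01, -199.82]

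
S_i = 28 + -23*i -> [28, 5, -18, -41, -64]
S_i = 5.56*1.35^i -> [5.56, 7.51, 10.13, 13.68, 18.47]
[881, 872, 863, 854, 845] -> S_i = 881 + -9*i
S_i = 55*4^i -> [55, 220, 880, 3520, 14080]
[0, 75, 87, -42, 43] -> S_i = Random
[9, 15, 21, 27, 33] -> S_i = 9 + 6*i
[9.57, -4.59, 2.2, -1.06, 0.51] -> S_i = 9.57*(-0.48)^i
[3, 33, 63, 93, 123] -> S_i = 3 + 30*i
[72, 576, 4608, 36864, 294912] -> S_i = 72*8^i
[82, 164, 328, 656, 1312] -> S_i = 82*2^i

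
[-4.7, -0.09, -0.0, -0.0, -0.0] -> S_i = -4.70*0.02^i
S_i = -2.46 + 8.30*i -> [-2.46, 5.84, 14.14, 22.44, 30.74]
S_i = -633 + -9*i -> [-633, -642, -651, -660, -669]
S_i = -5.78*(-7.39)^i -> [-5.78, 42.71, -315.66, 2332.71, -17238.74]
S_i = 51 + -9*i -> [51, 42, 33, 24, 15]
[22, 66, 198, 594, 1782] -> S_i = 22*3^i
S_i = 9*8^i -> [9, 72, 576, 4608, 36864]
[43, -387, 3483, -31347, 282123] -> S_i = 43*-9^i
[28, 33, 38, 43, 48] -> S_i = 28 + 5*i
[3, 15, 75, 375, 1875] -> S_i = 3*5^i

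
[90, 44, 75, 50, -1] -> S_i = Random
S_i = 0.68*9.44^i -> [0.68, 6.42, 60.6, 572.04, 5400.04]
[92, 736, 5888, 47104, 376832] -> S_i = 92*8^i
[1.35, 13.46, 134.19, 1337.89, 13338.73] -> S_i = 1.35*9.97^i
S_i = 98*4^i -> [98, 392, 1568, 6272, 25088]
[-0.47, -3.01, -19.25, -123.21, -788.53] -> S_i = -0.47*6.40^i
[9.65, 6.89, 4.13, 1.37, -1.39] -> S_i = 9.65 + -2.76*i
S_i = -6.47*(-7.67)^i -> [-6.47, 49.62, -380.62, 2919.38, -22391.63]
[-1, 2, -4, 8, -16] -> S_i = -1*-2^i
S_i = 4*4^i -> [4, 16, 64, 256, 1024]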